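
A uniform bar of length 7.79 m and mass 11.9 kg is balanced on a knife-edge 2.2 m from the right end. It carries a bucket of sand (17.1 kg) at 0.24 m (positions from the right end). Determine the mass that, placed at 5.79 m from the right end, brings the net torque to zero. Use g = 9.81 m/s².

m ≈ 3.72 kg

About the knife-edge (at 2.2 m from the right end):
Beam weight: 11.9 × 9.81 = 116.7 N down at 3.895 m → arm 1.695 m, τ = 116.7 × 1.695 = 197.8 N·m counterclockwise.
Bucket of sand: 17.1 × 9.81 = 167.8 N down at 0.24 m → arm 1.96 m, τ = 167.8 × 1.96 = 328.9 N·m clockwise.
Net moment of known loads = 131.1 N·m clockwise.
An unknown mass m at 5.79 m has arm 3.59 m; its moment is m·g·3.59 counterclockwise.
Setting net torque to zero: m × 9.81 × 3.59 = 131.1 → m = 131.1 / (9.81 × 3.59) = 3.72 kg.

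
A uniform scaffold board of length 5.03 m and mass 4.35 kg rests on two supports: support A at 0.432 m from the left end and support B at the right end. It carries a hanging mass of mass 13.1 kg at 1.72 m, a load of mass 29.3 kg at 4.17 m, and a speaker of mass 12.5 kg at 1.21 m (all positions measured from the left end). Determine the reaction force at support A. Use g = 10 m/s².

Take moments about support B.
Beam weight: 4.35 × 10 = 43.5 N down at 2.515 m → arm 2.515 m, τ = 43.5 × 2.515 = 109.4 N·m counterclockwise.
Hanging mass: 13.1 × 10 = 131 N down at 1.72 m → arm 3.31 m, τ = 131 × 3.31 = 433.6 N·m counterclockwise.
Load: 29.3 × 10 = 293 N down at 4.17 m → arm 0.86 m, τ = 293 × 0.86 = 252 N·m counterclockwise.
Speaker: 12.5 × 10 = 125 N down at 1.21 m → arm 3.82 m, τ = 125 × 3.82 = 477.5 N·m counterclockwise.
Net load moment about support B = 1272 N·m counterclockwise.
Reaction R at support A is upward at 0.432 m, arm 4.598 m → moment R × 4.598 clockwise.
For rotational equilibrium, R × 4.598 = 1272, so R = 277 N.

R_A ≈ 277 N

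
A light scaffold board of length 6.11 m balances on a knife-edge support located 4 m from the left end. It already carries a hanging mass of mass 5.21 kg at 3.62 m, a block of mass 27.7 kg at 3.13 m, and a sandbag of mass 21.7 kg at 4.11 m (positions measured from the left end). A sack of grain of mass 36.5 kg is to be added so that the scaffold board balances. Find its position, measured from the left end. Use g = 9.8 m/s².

Sum moments about the knife-edge support (at 4 m from the left end) (the support reaction has zero arm there).
Hanging mass: 5.21 × 9.8 = 51.06 N down at 3.62 m → arm 0.38 m, τ = 51.06 × 0.38 = 19.4 N·m counterclockwise.
Block: 27.7 × 9.8 = 271.5 N down at 3.13 m → arm 0.87 m, τ = 271.5 × 0.87 = 236.2 N·m counterclockwise.
Sandbag: 21.7 × 9.8 = 212.7 N down at 4.11 m → arm 0.11 m, τ = 212.7 × 0.11 = 23.4 N·m clockwise.
Net moment of existing loads = 232.2 N·m counterclockwise.
The sack of grain weighs 36.5 × 9.8 = 357.7 N and must supply an equal clockwise moment, so its lever arm about the knife-edge support is 232.2 / 357.7 = 0.649 m.
That puts it at 4 + 0.649 = 4.65 m from the left end.

x ≈ 4.65 m from the left end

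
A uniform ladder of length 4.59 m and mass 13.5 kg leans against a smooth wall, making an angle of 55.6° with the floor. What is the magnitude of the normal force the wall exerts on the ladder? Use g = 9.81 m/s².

Sum moments about the foot of the ladder (the floor normal and friction both act there and drop out).
Ladder weight 13.5×9.81 = 132.4 N acts at 2.295 m along the ladder; its horizontal arm is 2.295·cos55.6° = 1.297 m → τ = 171.7 N·m clockwise.
Wall normal N acts horizontally at the top; its moment arm is the height L sinθ = 4.59·sin55.6° = 3.787 m, counterclockwise.
Balancing moments: N × 3.787 = 171.7, giving N = 45.3 N.

N_wall ≈ 45.3 N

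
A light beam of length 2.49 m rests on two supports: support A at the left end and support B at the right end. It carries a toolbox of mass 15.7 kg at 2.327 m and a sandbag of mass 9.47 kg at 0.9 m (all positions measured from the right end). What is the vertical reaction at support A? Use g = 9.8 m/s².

R_A ≈ 177 N

Choose support B as the axis so its reaction then has zero moment arm.
Toolbox: 15.7 × 9.8 = 153.9 N down at 2.327 m → arm 2.327 m, τ = 153.9 × 2.327 = 358.1 N·m counterclockwise.
Sandbag: 9.47 × 9.8 = 92.81 N down at 0.9 m → arm 0.9 m, τ = 92.81 × 0.9 = 83.53 N·m counterclockwise.
Net load moment about support B = 441.6 N·m counterclockwise.
Reaction R at support A is upward at 2.49 m, arm 2.49 m → moment R × 2.49 clockwise.
Στ = 0 ⇒ R × 2.49 = 441.6 ⇒ R = 177 N.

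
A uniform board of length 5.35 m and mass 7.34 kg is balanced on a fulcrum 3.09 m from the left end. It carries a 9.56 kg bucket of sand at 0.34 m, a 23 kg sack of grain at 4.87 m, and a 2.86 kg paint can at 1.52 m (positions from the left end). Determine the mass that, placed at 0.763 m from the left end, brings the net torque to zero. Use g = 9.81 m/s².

Take moments about the fulcrum (at 3.09 m from the left end).
Beam weight: 7.34 × 9.81 = 72.01 N down at 2.675 m → arm 0.415 m, τ = 72.01 × 0.415 = 29.88 N·m counterclockwise.
Bucket of sand: 9.56 × 9.81 = 93.78 N down at 0.34 m → arm 2.75 m, τ = 93.78 × 2.75 = 257.9 N·m counterclockwise.
Sack of grain: 23 × 9.81 = 225.6 N down at 4.87 m → arm 1.78 m, τ = 225.6 × 1.78 = 401.6 N·m clockwise.
Paint can: 2.86 × 9.81 = 28.06 N down at 1.52 m → arm 1.57 m, τ = 28.06 × 1.57 = 44.05 N·m counterclockwise.
Net moment of known loads = 69.77 N·m clockwise.
An unknown mass m at 0.763 m has arm 2.327 m; its moment is m·g·2.327 counterclockwise.
Στ = 0 ⇒ m × 9.81 × 2.327 = 69.77 ⇒ m = 69.77 / (9.81 × 2.327) = 3.06 kg.

m ≈ 3.06 kg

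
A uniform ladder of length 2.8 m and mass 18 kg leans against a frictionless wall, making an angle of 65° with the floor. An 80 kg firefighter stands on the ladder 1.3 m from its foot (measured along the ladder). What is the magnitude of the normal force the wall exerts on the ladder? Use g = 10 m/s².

N_wall ≈ 215 N

Take moments about the foot of the ladder.
Ladder weight 18×10 = 180 N acts at 1.4 m along the ladder; its horizontal arm is 1.4·cos65° = 0.5917 m → τ = 106.5 N·m clockwise.
Firefighter: 80×10 = 800 N at 1.3 m → arm 0.5494 m → τ = 439.5 N·m clockwise.
Wall normal N acts horizontally at the top; its moment arm is the height L sinθ = 2.8·sin65° = 2.538 m, counterclockwise.
Στ = 0 ⇒ N × 2.538 = 546 ⇒ N = 215 N.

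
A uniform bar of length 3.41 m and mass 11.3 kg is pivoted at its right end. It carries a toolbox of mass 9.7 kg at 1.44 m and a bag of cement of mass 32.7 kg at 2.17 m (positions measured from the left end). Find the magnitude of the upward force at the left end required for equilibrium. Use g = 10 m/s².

F ≈ 231 N

Choose the right end as the axis so the unknown pivot reaction has zero arm there.
Beam weight: 11.3 × 10 = 113 N down at 1.705 m → arm 1.705 m, τ = 113 × 1.705 = 192.7 N·m counterclockwise.
Toolbox: 9.7 × 10 = 97 N down at 1.44 m → arm 1.97 m, τ = 97 × 1.97 = 191.1 N·m counterclockwise.
Bag of cement: 32.7 × 10 = 327 N down at 2.17 m → arm 1.24 m, τ = 327 × 1.24 = 405.5 N·m counterclockwise.
Net moment of the loads = 789.3 N·m counterclockwise.
The upward force F acts at the left end, arm 3.41 m, giving F × 3.41 clockwise.
Στ = 0 ⇒ F × 3.41 = 789.3 ⇒ F = 789.3 / 3.41 = 231 N.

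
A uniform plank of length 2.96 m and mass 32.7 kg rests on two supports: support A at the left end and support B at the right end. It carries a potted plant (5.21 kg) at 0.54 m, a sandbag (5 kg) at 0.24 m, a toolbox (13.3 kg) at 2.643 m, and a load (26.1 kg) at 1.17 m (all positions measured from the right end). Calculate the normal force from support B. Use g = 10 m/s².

About support A:
Beam weight: 32.7 × 10 = 327 N down at 1.48 m → arm 1.48 m, τ = 327 × 1.48 = 484 N·m clockwise.
Potted plant: 5.21 × 10 = 52.1 N down at 0.54 m → arm 2.42 m, τ = 52.1 × 2.42 = 126.1 N·m clockwise.
Sandbag: 5 × 10 = 50 N down at 0.24 m → arm 2.72 m, τ = 50 × 2.72 = 136 N·m clockwise.
Toolbox: 13.3 × 10 = 133 N down at 2.643 m → arm 0.317 m, τ = 133 × 0.317 = 42.16 N·m clockwise.
Load: 26.1 × 10 = 261 N down at 1.17 m → arm 1.79 m, τ = 261 × 1.79 = 467.2 N·m clockwise.
Net load moment about support A = 1255 N·m clockwise.
Reaction R at support B is upward at 0 m, arm 2.96 m → moment R × 2.96 counterclockwise.
For rotational equilibrium, R × 2.96 = 1255, so R = 424 N.

R_B ≈ 424 N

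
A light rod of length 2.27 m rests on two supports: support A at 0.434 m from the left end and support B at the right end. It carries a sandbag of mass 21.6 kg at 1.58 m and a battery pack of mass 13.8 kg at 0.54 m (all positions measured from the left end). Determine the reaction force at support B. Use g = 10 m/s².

About support A:
Sandbag: 21.6 × 10 = 216 N down at 1.58 m → arm 1.146 m, τ = 216 × 1.146 = 247.5 N·m clockwise.
Battery pack: 13.8 × 10 = 138 N down at 0.54 m → arm 0.106 m, τ = 138 × 0.106 = 14.63 N·m clockwise.
Net load moment about support A = 262.1 N·m clockwise.
Reaction R at support B is upward at 2.27 m, arm 1.836 m → moment R × 1.836 counterclockwise.
Στ = 0 ⇒ R × 1.836 = 262.1 ⇒ R = 143 N.

R_B ≈ 143 N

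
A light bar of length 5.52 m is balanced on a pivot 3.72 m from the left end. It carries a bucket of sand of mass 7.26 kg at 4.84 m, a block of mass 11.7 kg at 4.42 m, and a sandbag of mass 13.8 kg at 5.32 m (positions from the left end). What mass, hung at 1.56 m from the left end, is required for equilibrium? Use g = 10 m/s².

m ≈ 17.8 kg

Sum moments about the pivot (at 3.72 m from the left end) (the support reaction has zero arm there).
Bucket of sand: 7.26 × 10 = 72.6 N down at 4.84 m → arm 1.12 m, τ = 72.6 × 1.12 = 81.31 N·m clockwise.
Block: 11.7 × 10 = 117 N down at 4.42 m → arm 0.7 m, τ = 117 × 0.7 = 81.9 N·m clockwise.
Sandbag: 13.8 × 10 = 138 N down at 5.32 m → arm 1.6 m, τ = 138 × 1.6 = 220.8 N·m clockwise.
Net moment of known loads = 384 N·m clockwise.
An unknown mass m at 1.56 m has arm 2.16 m; its moment is m·g·2.16 counterclockwise.
Balancing moments: m × 10 × 2.16 = 384, giving m = 384 / (10 × 2.16) = 17.8 kg.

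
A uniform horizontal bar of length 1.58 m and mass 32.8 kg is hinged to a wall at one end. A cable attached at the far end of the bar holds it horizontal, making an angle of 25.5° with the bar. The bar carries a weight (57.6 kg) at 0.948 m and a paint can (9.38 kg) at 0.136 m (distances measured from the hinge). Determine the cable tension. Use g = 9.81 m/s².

T ≈ 1180 N

Sum moments about the hinge (the unknown hinge reaction has zero arm there).
Beam weight: 32.8 × 9.81 = 321.8 N down at 0.79 m → arm 0.79 m, τ = 321.8 × 0.79 = 254.2 N·m clockwise.
Weight: 57.6 × 9.81 = 565.1 N down at 0.948 m → arm 0.948 m, τ = 565.1 × 0.948 = 535.7 N·m clockwise.
Paint can: 9.38 × 9.81 = 92.02 N down at 0.136 m → arm 0.136 m, τ = 92.02 × 0.136 = 12.51 N·m clockwise.
Total clockwise load moment = 802.4 N·m.
The cable tension T acts at 1.58 m; only its component perpendicular to the bar, T sinθ, produces torque. sin 25.5° = 0.4305.
Στ = 0 ⇒ T × 1.58 × 0.4305 = 802.4 ⇒ T = 802.4 / 0.6802 = 1180 N.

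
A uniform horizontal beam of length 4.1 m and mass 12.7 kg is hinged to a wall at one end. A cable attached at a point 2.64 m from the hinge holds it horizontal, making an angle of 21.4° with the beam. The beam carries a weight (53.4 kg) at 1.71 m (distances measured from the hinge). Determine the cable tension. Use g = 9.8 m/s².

Sum moments about the hinge (the unknown hinge reaction has zero arm there).
Beam weight: 12.7 × 9.8 = 124.5 N down at 2.05 m → arm 2.05 m, τ = 124.5 × 2.05 = 255.2 N·m clockwise.
Weight: 53.4 × 9.8 = 523.3 N down at 1.71 m → arm 1.71 m, τ = 523.3 × 1.71 = 894.8 N·m clockwise.
Total clockwise load moment = 1150 N·m.
The cable tension T acts at 2.64 m; only its component perpendicular to the beam, T sinθ, produces torque. sin 21.4° = 0.3649.
Στ = 0 ⇒ T × 2.64 × 0.3649 = 1150 ⇒ T = 1150 / 0.9633 = 1190 N.

T ≈ 1190 N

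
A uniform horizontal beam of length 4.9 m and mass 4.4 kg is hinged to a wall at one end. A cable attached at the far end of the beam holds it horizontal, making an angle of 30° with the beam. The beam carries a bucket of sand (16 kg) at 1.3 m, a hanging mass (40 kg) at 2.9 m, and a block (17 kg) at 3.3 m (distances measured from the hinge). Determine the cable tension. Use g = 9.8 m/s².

T ≈ 815 N

Choose the hinge as the axis so the unknown hinge reaction has zero arm there.
Beam weight: 4.4 × 9.8 = 43.12 N down at 2.45 m → arm 2.45 m, τ = 43.12 × 2.45 = 105.6 N·m clockwise.
Bucket of sand: 16 × 9.8 = 156.8 N down at 1.3 m → arm 1.3 m, τ = 156.8 × 1.3 = 203.8 N·m clockwise.
Hanging mass: 40 × 9.8 = 392 N down at 2.9 m → arm 2.9 m, τ = 392 × 2.9 = 1137 N·m clockwise.
Block: 17 × 9.8 = 166.6 N down at 3.3 m → arm 3.3 m, τ = 166.6 × 3.3 = 549.8 N·m clockwise.
Total clockwise load moment = 1996 N·m.
The cable tension T acts at 4.9 m; only its component perpendicular to the beam, T sinθ, produces torque. sin 30° = 0.5.
Setting net torque to zero: T × 4.9 × 0.5 = 1996 → T = 1996 / 2.45 = 815 N.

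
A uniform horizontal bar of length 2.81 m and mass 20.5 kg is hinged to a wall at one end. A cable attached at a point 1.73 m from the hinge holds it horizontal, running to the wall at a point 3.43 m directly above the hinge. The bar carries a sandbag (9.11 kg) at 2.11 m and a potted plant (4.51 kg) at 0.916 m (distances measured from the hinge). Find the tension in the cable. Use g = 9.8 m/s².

T ≈ 331 N

Sum moments about the hinge (the unknown hinge reaction has zero arm there).
Beam weight: 20.5 × 9.8 = 200.9 N down at 1.405 m → arm 1.405 m, τ = 200.9 × 1.405 = 282.3 N·m clockwise.
Sandbag: 9.11 × 9.8 = 89.28 N down at 2.11 m → arm 2.11 m, τ = 89.28 × 2.11 = 188.4 N·m clockwise.
Potted plant: 4.51 × 9.8 = 44.2 N down at 0.916 m → arm 0.916 m, τ = 44.2 × 0.916 = 40.49 N·m clockwise.
Total clockwise load moment = 511.2 N·m.
The cable tension T acts at 1.73 m; only its component perpendicular to the bar, T sinθ, produces torque. sinθ = h/√(h²+d²) = 3.43/√(3.43²+1.73²) = 0.8929.
Στ = 0 ⇒ T × 1.73 × 0.8929 = 511.2 ⇒ T = 511.2 / 1.545 = 331 N.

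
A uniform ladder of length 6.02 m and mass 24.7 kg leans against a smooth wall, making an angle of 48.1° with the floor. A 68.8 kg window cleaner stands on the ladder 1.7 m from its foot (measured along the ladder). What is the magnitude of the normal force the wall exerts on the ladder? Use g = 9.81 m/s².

N_wall ≈ 280 N

About the foot of the ladder:
Ladder weight 24.7×9.81 = 242.3 N acts at 3.01 m along the ladder; its horizontal arm is 3.01·cos48.1° = 2.01 m → τ = 487 N·m clockwise.
Window cleaner: 68.8×9.81 = 674.9 N at 1.7 m → arm 1.135 m → τ = 766 N·m clockwise.
Wall normal N acts horizontally at the top; its moment arm is the height L sinθ = 6.02·sin48.1° = 4.481 m, counterclockwise.
Setting net torque to zero: N × 4.481 = 1253 → N = 280 N.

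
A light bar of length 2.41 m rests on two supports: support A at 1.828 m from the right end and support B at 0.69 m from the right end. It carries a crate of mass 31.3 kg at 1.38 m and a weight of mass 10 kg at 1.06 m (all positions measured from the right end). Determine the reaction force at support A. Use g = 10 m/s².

R_A ≈ 222 N

Taking torques about support B:
Crate: 31.3 × 10 = 313 N down at 1.38 m → arm 0.69 m, τ = 313 × 0.69 = 216 N·m counterclockwise.
Weight: 10 × 10 = 100 N down at 1.06 m → arm 0.37 m, τ = 100 × 0.37 = 37 N·m counterclockwise.
Net load moment about support B = 253 N·m counterclockwise.
Reaction R at support A is upward at 1.828 m, arm 1.138 m → moment R × 1.138 clockwise.
Στ = 0 ⇒ R × 1.138 = 253 ⇒ R = 222 N.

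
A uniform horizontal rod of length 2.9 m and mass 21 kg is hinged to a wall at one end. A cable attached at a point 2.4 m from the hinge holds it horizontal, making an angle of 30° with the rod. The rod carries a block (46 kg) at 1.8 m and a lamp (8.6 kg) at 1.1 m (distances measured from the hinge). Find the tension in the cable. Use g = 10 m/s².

About the hinge:
Beam weight: 21 × 10 = 210 N down at 1.45 m → arm 1.45 m, τ = 210 × 1.45 = 304.5 N·m clockwise.
Block: 46 × 10 = 460 N down at 1.8 m → arm 1.8 m, τ = 460 × 1.8 = 828 N·m clockwise.
Lamp: 8.6 × 10 = 86 N down at 1.1 m → arm 1.1 m, τ = 86 × 1.1 = 94.6 N·m clockwise.
Total clockwise load moment = 1227 N·m.
The cable tension T acts at 2.4 m; only its component perpendicular to the rod, T sinθ, produces torque. sin 30° = 0.5.
Setting net torque to zero: T × 2.4 × 0.5 = 1227 → T = 1227 / 1.2 = 1020 N.

T ≈ 1020 N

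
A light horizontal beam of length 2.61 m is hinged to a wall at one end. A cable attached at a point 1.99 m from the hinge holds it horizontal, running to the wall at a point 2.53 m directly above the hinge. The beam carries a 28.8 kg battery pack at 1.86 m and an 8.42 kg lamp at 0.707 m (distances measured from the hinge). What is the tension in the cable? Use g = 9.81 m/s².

T ≈ 373 N

Taking torques about the hinge:
Battery pack: 28.8 × 9.81 = 282.5 N down at 1.86 m → arm 1.86 m, τ = 282.5 × 1.86 = 525.5 N·m clockwise.
Lamp: 8.42 × 9.81 = 82.6 N down at 0.707 m → arm 0.707 m, τ = 82.6 × 0.707 = 58.4 N·m clockwise.
Total clockwise load moment = 583.9 N·m.
The cable tension T acts at 1.99 m; only its component perpendicular to the beam, T sinθ, produces torque. sinθ = h/√(h²+d²) = 2.53/√(2.53²+1.99²) = 0.786.
Balancing moments: T × 1.99 × 0.786 = 583.9, giving T = 583.9 / 1.564 = 373 N.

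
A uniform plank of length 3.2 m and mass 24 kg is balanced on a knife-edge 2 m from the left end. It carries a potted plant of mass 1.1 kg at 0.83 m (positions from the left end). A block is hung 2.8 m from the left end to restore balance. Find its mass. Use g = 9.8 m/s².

m ≈ 13.6 kg

Choose the knife-edge (at 2 m from the left end) as the axis so the support reaction has zero arm there.
Beam weight: 24 × 9.8 = 235.2 N down at 1.6 m → arm 0.4 m, τ = 235.2 × 0.4 = 94.08 N·m counterclockwise.
Potted plant: 1.1 × 9.8 = 10.78 N down at 0.83 m → arm 1.17 m, τ = 10.78 × 1.17 = 12.61 N·m counterclockwise.
Net moment of known loads = 106.7 N·m counterclockwise.
An unknown mass m at 2.8 m has arm 0.8 m; its moment is m·g·0.8 clockwise.
Balancing moments: m × 9.8 × 0.8 = 106.7, giving m = 106.7 / (9.8 × 0.8) = 13.6 kg.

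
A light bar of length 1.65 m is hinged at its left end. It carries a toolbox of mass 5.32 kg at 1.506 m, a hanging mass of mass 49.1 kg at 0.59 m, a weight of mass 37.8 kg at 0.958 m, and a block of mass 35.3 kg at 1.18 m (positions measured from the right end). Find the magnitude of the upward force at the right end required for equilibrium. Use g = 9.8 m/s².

F ≈ 568 N

About the left end:
Toolbox: 5.32 × 9.8 = 52.14 N down at 1.506 m → arm 0.144 m, τ = 52.14 × 0.144 = 7.508 N·m clockwise.
Hanging mass: 49.1 × 9.8 = 481.2 N down at 0.59 m → arm 1.06 m, τ = 481.2 × 1.06 = 510.1 N·m clockwise.
Weight: 37.8 × 9.8 = 370.4 N down at 0.958 m → arm 0.692 m, τ = 370.4 × 0.692 = 256.3 N·m clockwise.
Block: 35.3 × 9.8 = 345.9 N down at 1.18 m → arm 0.47 m, τ = 345.9 × 0.47 = 162.6 N·m clockwise.
Net moment of the loads = 936.5 N·m clockwise.
The upward force F acts at the right end, arm 1.65 m, giving F × 1.65 counterclockwise.
Balancing moments: F × 1.65 = 936.5, giving F = 936.5 / 1.65 = 568 N.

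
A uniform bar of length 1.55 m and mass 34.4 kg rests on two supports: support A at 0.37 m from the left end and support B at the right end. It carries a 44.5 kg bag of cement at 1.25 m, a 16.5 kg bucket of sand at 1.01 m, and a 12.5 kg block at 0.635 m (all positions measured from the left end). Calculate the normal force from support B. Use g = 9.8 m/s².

Take moments about support A.
Beam weight: 34.4 × 9.8 = 337.1 N down at 0.775 m → arm 0.405 m, τ = 337.1 × 0.405 = 136.5 N·m clockwise.
Bag of cement: 44.5 × 9.8 = 436.1 N down at 1.25 m → arm 0.88 m, τ = 436.1 × 0.88 = 383.8 N·m clockwise.
Bucket of sand: 16.5 × 9.8 = 161.7 N down at 1.01 m → arm 0.64 m, τ = 161.7 × 0.64 = 103.5 N·m clockwise.
Block: 12.5 × 9.8 = 122.5 N down at 0.635 m → arm 0.265 m, τ = 122.5 × 0.265 = 32.46 N·m clockwise.
Net load moment about support A = 656.3 N·m clockwise.
Reaction R at support B is upward at 1.55 m, arm 1.18 m → moment R × 1.18 counterclockwise.
Balancing moments: R × 1.18 = 656.3, giving R = 556 N.

R_B ≈ 556 N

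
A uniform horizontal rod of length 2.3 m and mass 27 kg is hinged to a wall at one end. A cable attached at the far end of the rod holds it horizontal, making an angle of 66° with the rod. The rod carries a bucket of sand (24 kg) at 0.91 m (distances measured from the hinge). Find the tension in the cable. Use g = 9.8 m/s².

Choose the hinge as the axis so the unknown hinge reaction has zero arm there.
Beam weight: 27 × 9.8 = 264.6 N down at 1.15 m → arm 1.15 m, τ = 264.6 × 1.15 = 304.3 N·m clockwise.
Bucket of sand: 24 × 9.8 = 235.2 N down at 0.91 m → arm 0.91 m, τ = 235.2 × 0.91 = 214 N·m clockwise.
Total clockwise load moment = 518.3 N·m.
The cable tension T acts at 2.3 m; only its component perpendicular to the rod, T sinθ, produces torque. sin 66° = 0.9135.
Setting net torque to zero: T × 2.3 × 0.9135 = 518.3 → T = 518.3 / 2.101 = 247 N.

T ≈ 247 N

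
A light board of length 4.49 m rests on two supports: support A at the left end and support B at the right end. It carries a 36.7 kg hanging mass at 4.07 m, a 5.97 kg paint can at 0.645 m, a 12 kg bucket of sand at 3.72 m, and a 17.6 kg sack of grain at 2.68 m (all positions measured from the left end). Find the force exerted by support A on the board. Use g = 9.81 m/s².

R_A ≈ 174 N

Choose support B as the axis so its reaction then has zero moment arm.
Hanging mass: 36.7 × 9.81 = 360 N down at 4.07 m → arm 0.42 m, τ = 360 × 0.42 = 151.2 N·m counterclockwise.
Paint can: 5.97 × 9.81 = 58.57 N down at 0.645 m → arm 3.845 m, τ = 58.57 × 3.845 = 225.2 N·m counterclockwise.
Bucket of sand: 12 × 9.81 = 117.7 N down at 3.72 m → arm 0.77 m, τ = 117.7 × 0.77 = 90.63 N·m counterclockwise.
Sack of grain: 17.6 × 9.81 = 172.7 N down at 2.68 m → arm 1.81 m, τ = 172.7 × 1.81 = 312.6 N·m counterclockwise.
Net load moment about support B = 779.6 N·m counterclockwise.
Reaction R at support A is upward at 0 m, arm 4.49 m → moment R × 4.49 clockwise.
Στ = 0 ⇒ R × 4.49 = 779.6 ⇒ R = 174 N.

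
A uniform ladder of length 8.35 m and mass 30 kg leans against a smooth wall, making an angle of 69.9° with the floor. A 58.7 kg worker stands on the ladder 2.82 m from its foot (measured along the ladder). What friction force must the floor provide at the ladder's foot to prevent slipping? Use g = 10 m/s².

f ≈ 127 N

About the foot of the ladder:
Ladder weight 30×10 = 300 N acts at 4.175 m along the ladder; its horizontal arm is 4.175·cos69.9° = 1.435 m → τ = 430.5 N·m clockwise.
Worker: 58.7×10 = 587 N at 2.82 m → arm 0.9691 m → τ = 568.9 N·m clockwise.
Wall normal N acts horizontally at the top; its moment arm is the height L sinθ = 8.35·sin69.9° = 7.841 m, counterclockwise.
Setting net torque to zero: N × 7.841 = 999.4 → N = 127 N.
ΣFx = 0: friction at the foot balances the wall's push, so f = N_wall = 127 N.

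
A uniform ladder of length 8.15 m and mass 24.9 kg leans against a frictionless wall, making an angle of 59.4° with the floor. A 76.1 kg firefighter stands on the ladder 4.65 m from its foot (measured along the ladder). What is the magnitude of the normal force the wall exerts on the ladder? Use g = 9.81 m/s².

N_wall ≈ 324 N

Taking torques about the foot of the ladder:
Ladder weight 24.9×9.81 = 244.3 N acts at 4.075 m along the ladder; its horizontal arm is 4.075·cos59.4° = 2.074 m → τ = 506.7 N·m clockwise.
Firefighter: 76.1×9.81 = 746.5 N at 4.65 m → arm 2.367 m → τ = 1767 N·m clockwise.
Wall normal N acts horizontally at the top; its moment arm is the height L sinθ = 8.15·sin59.4° = 7.015 m, counterclockwise.
Setting net torque to zero: N × 7.015 = 2274 → N = 324 N.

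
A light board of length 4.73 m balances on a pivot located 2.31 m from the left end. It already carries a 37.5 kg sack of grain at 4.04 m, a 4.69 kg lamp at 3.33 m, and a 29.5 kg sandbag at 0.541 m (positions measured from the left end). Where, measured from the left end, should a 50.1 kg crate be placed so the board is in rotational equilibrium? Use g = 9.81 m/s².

Take moments about the pivot (at 2.31 m from the left end).
Sack of grain: 37.5 × 9.81 = 367.9 N down at 4.04 m → arm 1.73 m, τ = 367.9 × 1.73 = 636.5 N·m clockwise.
Lamp: 4.69 × 9.81 = 46.01 N down at 3.33 m → arm 1.02 m, τ = 46.01 × 1.02 = 46.93 N·m clockwise.
Sandbag: 29.5 × 9.81 = 289.4 N down at 0.541 m → arm 1.769 m, τ = 289.4 × 1.769 = 511.9 N·m counterclockwise.
Net moment of existing loads = 171.5 N·m clockwise.
The crate weighs 50.1 × 9.81 = 491.5 N and must supply an equal counterclockwise moment, so its lever arm about the pivot is 171.5 / 491.5 = 0.349 m.
That puts it at 2.31 − 0.349 = 1.96 m from the left end.

x ≈ 1.96 m from the left end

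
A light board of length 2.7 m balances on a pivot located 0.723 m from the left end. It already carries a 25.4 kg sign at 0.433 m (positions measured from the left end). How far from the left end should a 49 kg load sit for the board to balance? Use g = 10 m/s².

x ≈ 0.873 m from the left end

Choose the pivot (at 0.723 m from the left end) as the axis so the support reaction has zero arm there.
Sign: 25.4 × 10 = 254 N down at 0.433 m → arm 0.29 m, τ = 254 × 0.29 = 73.66 N·m counterclockwise.
Net moment of existing loads = 73.66 N·m counterclockwise.
The load weighs 49 × 10 = 490 N and must supply an equal clockwise moment, so its lever arm about the pivot is 73.66 / 490 = 0.15 m.
That puts it at 0.723 + 0.15 = 0.873 m from the left end.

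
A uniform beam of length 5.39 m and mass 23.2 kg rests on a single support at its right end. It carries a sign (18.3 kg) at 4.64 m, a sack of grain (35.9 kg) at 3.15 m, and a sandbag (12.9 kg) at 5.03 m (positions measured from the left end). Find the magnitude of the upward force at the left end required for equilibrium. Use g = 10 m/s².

Choose the right end as the axis so the unknown pivot reaction has zero arm there.
Beam weight: 23.2 × 10 = 232 N down at 2.695 m → arm 2.695 m, τ = 232 × 2.695 = 625.2 N·m counterclockwise.
Sign: 18.3 × 10 = 183 N down at 4.64 m → arm 0.75 m, τ = 183 × 0.75 = 137.2 N·m counterclockwise.
Sack of grain: 35.9 × 10 = 359 N down at 3.15 m → arm 2.24 m, τ = 359 × 2.24 = 804.2 N·m counterclockwise.
Sandbag: 12.9 × 10 = 129 N down at 5.03 m → arm 0.36 m, τ = 129 × 0.36 = 46.44 N·m counterclockwise.
Net moment of the loads = 1613 N·m counterclockwise.
The upward force F acts at the left end, arm 5.39 m, giving F × 5.39 clockwise.
Στ = 0 ⇒ F × 5.39 = 1613 ⇒ F = 1613 / 5.39 = 299 N.

F ≈ 299 N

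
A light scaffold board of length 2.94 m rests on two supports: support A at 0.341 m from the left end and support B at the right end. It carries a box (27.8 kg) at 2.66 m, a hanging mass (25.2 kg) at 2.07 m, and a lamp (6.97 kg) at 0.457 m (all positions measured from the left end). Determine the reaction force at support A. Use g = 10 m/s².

R_A ≈ 181 N

Choose support B as the axis so its reaction then has zero moment arm.
Box: 27.8 × 10 = 278 N down at 2.66 m → arm 0.28 m, τ = 278 × 0.28 = 77.84 N·m counterclockwise.
Hanging mass: 25.2 × 10 = 252 N down at 2.07 m → arm 0.87 m, τ = 252 × 0.87 = 219.2 N·m counterclockwise.
Lamp: 6.97 × 10 = 69.7 N down at 0.457 m → arm 2.483 m, τ = 69.7 × 2.483 = 173.1 N·m counterclockwise.
Net load moment about support B = 470.1 N·m counterclockwise.
Reaction R at support A is upward at 0.341 m, arm 2.599 m → moment R × 2.599 clockwise.
Balancing moments: R × 2.599 = 470.1, giving R = 181 N.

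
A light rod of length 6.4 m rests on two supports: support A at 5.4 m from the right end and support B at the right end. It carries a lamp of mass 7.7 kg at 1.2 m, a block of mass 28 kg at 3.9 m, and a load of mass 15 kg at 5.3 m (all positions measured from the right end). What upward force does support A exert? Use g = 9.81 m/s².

About support B:
Lamp: 7.7 × 9.81 = 75.54 N down at 1.2 m → arm 1.2 m, τ = 75.54 × 1.2 = 90.65 N·m counterclockwise.
Block: 28 × 9.81 = 274.7 N down at 3.9 m → arm 3.9 m, τ = 274.7 × 3.9 = 1071 N·m counterclockwise.
Load: 15 × 9.81 = 147.2 N down at 5.3 m → arm 5.3 m, τ = 147.2 × 5.3 = 780.2 N·m counterclockwise.
Net load moment about support B = 1942 N·m counterclockwise.
Reaction R at support A is upward at 5.4 m, arm 5.4 m → moment R × 5.4 clockwise.
For rotational equilibrium, R × 5.4 = 1942, so R = 360 N.

R_A ≈ 360 N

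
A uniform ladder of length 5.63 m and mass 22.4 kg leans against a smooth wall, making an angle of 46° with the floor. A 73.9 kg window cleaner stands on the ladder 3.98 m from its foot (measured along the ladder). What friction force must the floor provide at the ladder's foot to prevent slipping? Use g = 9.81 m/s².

Taking torques about the foot of the ladder:
Ladder weight 22.4×9.81 = 219.7 N acts at 2.815 m along the ladder; its horizontal arm is 2.815·cos46° = 1.955 m → τ = 429.5 N·m clockwise.
Window cleaner: 73.9×9.81 = 725 N at 3.98 m → arm 2.765 m → τ = 2005 N·m clockwise.
Wall normal N acts horizontally at the top; its moment arm is the height L sinθ = 5.63·sin46° = 4.05 m, counterclockwise.
Setting net torque to zero: N × 4.05 = 2434 → N = 601 N.
ΣFx = 0: friction at the foot balances the wall's push, so f = N_wall = 601 N.

f ≈ 601 N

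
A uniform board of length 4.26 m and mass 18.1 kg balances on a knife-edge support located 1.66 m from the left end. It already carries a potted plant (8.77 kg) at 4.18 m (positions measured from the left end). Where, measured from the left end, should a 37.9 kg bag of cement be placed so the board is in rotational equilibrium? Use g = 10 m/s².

x ≈ 0.852 m from the left end

Taking torques about the knife-edge support (at 1.66 m from the left end):
Beam weight: 18.1 × 10 = 181 N down at 2.13 m → arm 0.47 m, τ = 181 × 0.47 = 85.07 N·m clockwise.
Potted plant: 8.77 × 10 = 87.7 N down at 4.18 m → arm 2.52 m, τ = 87.7 × 2.52 = 221 N·m clockwise.
Net moment of existing loads = 306.1 N·m clockwise.
The bag of cement weighs 37.9 × 10 = 379 N and must supply an equal counterclockwise moment, so its lever arm about the knife-edge support is 306.1 / 379 = 0.808 m.
That puts it at 1.66 − 0.808 = 0.852 m from the left end.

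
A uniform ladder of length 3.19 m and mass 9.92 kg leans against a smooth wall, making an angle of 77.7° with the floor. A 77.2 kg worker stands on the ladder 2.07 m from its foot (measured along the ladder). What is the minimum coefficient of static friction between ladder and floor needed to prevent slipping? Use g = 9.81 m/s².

μ_min ≈ 0.138

About the foot of the ladder:
Ladder weight 9.92×9.81 = 97.32 N acts at 1.595 m along the ladder; its horizontal arm is 1.595·cos77.7° = 0.3398 m → τ = 33.07 N·m clockwise.
Worker: 77.2×9.81 = 757.3 N at 2.07 m → arm 0.441 m → τ = 334 N·m clockwise.
Wall normal N acts horizontally at the top; its moment arm is the height L sinθ = 3.19·sin77.7° = 3.117 m, counterclockwise.
Setting net torque to zero: N × 3.117 = 367.1 → N = 117.8 N.
ΣFx = 0 ⇒ f = N_wall = 117.8 N. ΣFy = 0 ⇒ N_floor = 854.6 N.
μ_min = f / N_floor = 117.8 / 854.6 = 0.138.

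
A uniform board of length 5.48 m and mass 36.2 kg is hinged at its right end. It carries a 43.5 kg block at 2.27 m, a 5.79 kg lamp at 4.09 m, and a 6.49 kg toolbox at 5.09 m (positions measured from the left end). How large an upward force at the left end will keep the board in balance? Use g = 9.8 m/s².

F ≈ 446 N

About the right end:
Beam weight: 36.2 × 9.8 = 354.8 N down at 2.74 m → arm 2.74 m, τ = 354.8 × 2.74 = 972.2 N·m counterclockwise.
Block: 43.5 × 9.8 = 426.3 N down at 2.27 m → arm 3.21 m, τ = 426.3 × 3.21 = 1368 N·m counterclockwise.
Lamp: 5.79 × 9.8 = 56.74 N down at 4.09 m → arm 1.39 m, τ = 56.74 × 1.39 = 78.87 N·m counterclockwise.
Toolbox: 6.49 × 9.8 = 63.6 N down at 5.09 m → arm 0.39 m, τ = 63.6 × 0.39 = 24.8 N·m counterclockwise.
Net moment of the loads = 2444 N·m counterclockwise.
The upward force F acts at the left end, arm 5.48 m, giving F × 5.48 clockwise.
Setting net torque to zero: F × 5.48 = 2444 → F = 2444 / 5.48 = 446 N.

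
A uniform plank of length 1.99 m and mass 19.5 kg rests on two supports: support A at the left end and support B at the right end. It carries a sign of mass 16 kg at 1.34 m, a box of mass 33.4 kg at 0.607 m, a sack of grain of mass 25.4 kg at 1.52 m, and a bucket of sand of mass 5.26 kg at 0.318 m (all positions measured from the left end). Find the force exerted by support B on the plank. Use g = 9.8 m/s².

Taking torques about support A:
Beam weight: 19.5 × 9.8 = 191.1 N down at 0.995 m → arm 0.995 m, τ = 191.1 × 0.995 = 190.1 N·m clockwise.
Sign: 16 × 9.8 = 156.8 N down at 1.34 m → arm 1.34 m, τ = 156.8 × 1.34 = 210.1 N·m clockwise.
Box: 33.4 × 9.8 = 327.3 N down at 0.607 m → arm 0.607 m, τ = 327.3 × 0.607 = 198.7 N·m clockwise.
Sack of grain: 25.4 × 9.8 = 248.9 N down at 1.52 m → arm 1.52 m, τ = 248.9 × 1.52 = 378.3 N·m clockwise.
Bucket of sand: 5.26 × 9.8 = 51.55 N down at 0.318 m → arm 0.318 m, τ = 51.55 × 0.318 = 16.39 N·m clockwise.
Net load moment about support A = 993.6 N·m clockwise.
Reaction R at support B is upward at 1.99 m, arm 1.99 m → moment R × 1.99 counterclockwise.
Balancing moments: R × 1.99 = 993.6, giving R = 499 N.

R_B ≈ 499 N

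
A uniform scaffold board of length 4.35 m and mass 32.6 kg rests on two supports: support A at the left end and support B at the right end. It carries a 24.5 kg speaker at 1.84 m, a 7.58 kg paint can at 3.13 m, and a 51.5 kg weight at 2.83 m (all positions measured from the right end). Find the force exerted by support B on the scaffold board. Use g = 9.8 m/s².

R_B ≈ 495 N

About support A:
Beam weight: 32.6 × 9.8 = 319.5 N down at 2.175 m → arm 2.175 m, τ = 319.5 × 2.175 = 694.9 N·m clockwise.
Speaker: 24.5 × 9.8 = 240.1 N down at 1.84 m → arm 2.51 m, τ = 240.1 × 2.51 = 602.7 N·m clockwise.
Paint can: 7.58 × 9.8 = 74.28 N down at 3.13 m → arm 1.22 m, τ = 74.28 × 1.22 = 90.62 N·m clockwise.
Weight: 51.5 × 9.8 = 504.7 N down at 2.83 m → arm 1.52 m, τ = 504.7 × 1.52 = 767.1 N·m clockwise.
Net load moment about support A = 2155 N·m clockwise.
Reaction R at support B is upward at 0 m, arm 4.35 m → moment R × 4.35 counterclockwise.
Setting net torque to zero: R × 4.35 = 2155 → R = 495 N.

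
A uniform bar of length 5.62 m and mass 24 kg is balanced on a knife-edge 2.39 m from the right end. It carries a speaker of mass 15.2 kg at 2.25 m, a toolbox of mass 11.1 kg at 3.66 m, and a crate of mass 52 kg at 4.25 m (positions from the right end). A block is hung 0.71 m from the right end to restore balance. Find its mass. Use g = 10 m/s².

m ≈ 70.7 kg

Choose the knife-edge (at 2.39 m from the right end) as the axis so the support reaction has zero arm there.
Beam weight: 24 × 10 = 240 N down at 2.81 m → arm 0.42 m, τ = 240 × 0.42 = 100.8 N·m counterclockwise.
Speaker: 15.2 × 10 = 152 N down at 2.25 m → arm 0.14 m, τ = 152 × 0.14 = 21.28 N·m clockwise.
Toolbox: 11.1 × 10 = 111 N down at 3.66 m → arm 1.27 m, τ = 111 × 1.27 = 141 N·m counterclockwise.
Crate: 52 × 10 = 520 N down at 4.25 m → arm 1.86 m, τ = 520 × 1.86 = 967.2 N·m counterclockwise.
Net moment of known loads = 1188 N·m counterclockwise.
An unknown mass m at 0.71 m has arm 1.68 m; its moment is m·g·1.68 clockwise.
Balancing moments: m × 10 × 1.68 = 1188, giving m = 1188 / (10 × 1.68) = 70.7 kg.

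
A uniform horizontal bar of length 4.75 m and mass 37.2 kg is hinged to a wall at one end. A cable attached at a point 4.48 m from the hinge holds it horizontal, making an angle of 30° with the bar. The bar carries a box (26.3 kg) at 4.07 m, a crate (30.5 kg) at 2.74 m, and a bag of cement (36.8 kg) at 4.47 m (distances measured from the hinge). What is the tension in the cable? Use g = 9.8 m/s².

T ≈ 1940 N

Sum moments about the hinge (the unknown hinge reaction has zero arm there).
Beam weight: 37.2 × 9.8 = 364.6 N down at 2.375 m → arm 2.375 m, τ = 364.6 × 2.375 = 865.9 N·m clockwise.
Box: 26.3 × 9.8 = 257.7 N down at 4.07 m → arm 4.07 m, τ = 257.7 × 4.07 = 1049 N·m clockwise.
Crate: 30.5 × 9.8 = 298.9 N down at 2.74 m → arm 2.74 m, τ = 298.9 × 2.74 = 819 N·m clockwise.
Bag of cement: 36.8 × 9.8 = 360.6 N down at 4.47 m → arm 4.47 m, τ = 360.6 × 4.47 = 1612 N·m clockwise.
Total clockwise load moment = 4346 N·m.
The cable tension T acts at 4.48 m; only its component perpendicular to the bar, T sinθ, produces torque. sin 30° = 0.5.
Balancing moments: T × 4.48 × 0.5 = 4346, giving T = 4346 / 2.24 = 1940 N.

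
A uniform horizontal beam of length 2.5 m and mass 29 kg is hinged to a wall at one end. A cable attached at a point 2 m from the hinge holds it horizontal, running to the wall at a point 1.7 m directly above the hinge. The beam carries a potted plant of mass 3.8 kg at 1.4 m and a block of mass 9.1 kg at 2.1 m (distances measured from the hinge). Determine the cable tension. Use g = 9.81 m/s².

T ≈ 460 N

Choose the hinge as the axis so the unknown hinge reaction has zero arm there.
Beam weight: 29 × 9.81 = 284.5 N down at 1.25 m → arm 1.25 m, τ = 284.5 × 1.25 = 355.6 N·m clockwise.
Potted plant: 3.8 × 9.81 = 37.28 N down at 1.4 m → arm 1.4 m, τ = 37.28 × 1.4 = 52.19 N·m clockwise.
Block: 9.1 × 9.81 = 89.27 N down at 2.1 m → arm 2.1 m, τ = 89.27 × 2.1 = 187.5 N·m clockwise.
Total clockwise load moment = 595.3 N·m.
The cable tension T acts at 2 m; only its component perpendicular to the beam, T sinθ, produces torque. sinθ = h/√(h²+d²) = 1.7/√(1.7²+2²) = 0.6476.
Setting net torque to zero: T × 2 × 0.6476 = 595.3 → T = 595.3 / 1.295 = 460 N.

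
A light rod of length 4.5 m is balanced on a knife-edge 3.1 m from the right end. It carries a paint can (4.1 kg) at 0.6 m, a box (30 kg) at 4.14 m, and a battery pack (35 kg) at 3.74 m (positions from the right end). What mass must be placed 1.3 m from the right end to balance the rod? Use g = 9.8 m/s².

m ≈ 24.1 kg

Taking torques about the knife-edge (at 3.1 m from the right end):
Paint can: 4.1 × 9.8 = 40.18 N down at 0.6 m → arm 2.5 m, τ = 40.18 × 2.5 = 100.5 N·m clockwise.
Box: 30 × 9.8 = 294 N down at 4.14 m → arm 1.04 m, τ = 294 × 1.04 = 305.8 N·m counterclockwise.
Battery pack: 35 × 9.8 = 343 N down at 3.74 m → arm 0.64 m, τ = 343 × 0.64 = 219.5 N·m counterclockwise.
Net moment of known loads = 424.8 N·m counterclockwise.
An unknown mass m at 1.3 m has arm 1.8 m; its moment is m·g·1.8 clockwise.
For rotational equilibrium, m × 9.8 × 1.8 = 424.8, so m = 424.8 / (9.8 × 1.8) = 24.1 kg.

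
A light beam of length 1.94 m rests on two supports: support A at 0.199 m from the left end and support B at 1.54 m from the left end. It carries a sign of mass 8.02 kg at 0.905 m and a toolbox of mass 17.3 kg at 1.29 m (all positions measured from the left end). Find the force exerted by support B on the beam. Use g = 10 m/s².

Taking torques about support A:
Sign: 8.02 × 10 = 80.2 N down at 0.905 m → arm 0.706 m, τ = 80.2 × 0.706 = 56.62 N·m clockwise.
Toolbox: 17.3 × 10 = 173 N down at 1.29 m → arm 1.091 m, τ = 173 × 1.091 = 188.7 N·m clockwise.
Net load moment about support A = 245.3 N·m clockwise.
Reaction R at support B is upward at 1.54 m, arm 1.341 m → moment R × 1.341 counterclockwise.
Balancing moments: R × 1.341 = 245.3, giving R = 183 N.

R_B ≈ 183 N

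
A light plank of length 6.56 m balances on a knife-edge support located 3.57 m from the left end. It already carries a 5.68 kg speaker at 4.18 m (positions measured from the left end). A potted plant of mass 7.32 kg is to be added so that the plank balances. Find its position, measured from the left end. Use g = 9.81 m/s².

x ≈ 3.1 m from the left end

Take moments about the knife-edge support (at 3.57 m from the left end).
Speaker: 5.68 × 9.81 = 55.72 N down at 4.18 m → arm 0.61 m, τ = 55.72 × 0.61 = 33.99 N·m clockwise.
Net moment of existing loads = 33.99 N·m clockwise.
The potted plant weighs 7.32 × 9.81 = 71.81 N and must supply an equal counterclockwise moment, so its lever arm about the knife-edge support is 33.99 / 71.81 = 0.473 m.
That puts it at 3.57 − 0.473 = 3.1 m from the left end.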